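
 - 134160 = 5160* ( - 26)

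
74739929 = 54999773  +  19740156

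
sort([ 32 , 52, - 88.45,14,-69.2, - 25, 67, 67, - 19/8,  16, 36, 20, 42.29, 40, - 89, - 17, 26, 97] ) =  [-89, - 88.45, - 69.2, - 25,-17,  -  19/8, 14, 16, 20,  26, 32,36, 40,  42.29, 52, 67, 67, 97]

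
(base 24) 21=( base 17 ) 2f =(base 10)49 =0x31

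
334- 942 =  -608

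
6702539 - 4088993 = 2613546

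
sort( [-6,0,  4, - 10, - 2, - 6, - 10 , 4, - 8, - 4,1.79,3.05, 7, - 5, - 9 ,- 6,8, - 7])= [ - 10,-10, - 9, - 8,-7 , - 6, - 6, - 6, - 5, - 4,  -  2, 0,1.79, 3.05, 4,4,7 , 8]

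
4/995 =4/995 =0.00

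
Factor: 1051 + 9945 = 2^2*2749^1 = 10996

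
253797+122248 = 376045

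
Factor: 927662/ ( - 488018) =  - 463831/244009 = - 244009^(-1) * 463831^1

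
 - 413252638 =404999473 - 818252111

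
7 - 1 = 6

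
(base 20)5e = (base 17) 6c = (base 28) 42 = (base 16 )72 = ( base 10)114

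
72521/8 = 9065 + 1/8 = 9065.12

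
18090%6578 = 4934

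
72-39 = 33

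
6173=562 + 5611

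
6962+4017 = 10979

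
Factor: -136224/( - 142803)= 2^5*3^( - 2 )*11^1 * 41^(-1)  =  352/369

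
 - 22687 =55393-78080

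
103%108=103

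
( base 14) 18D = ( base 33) 9o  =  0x141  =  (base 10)321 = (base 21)f6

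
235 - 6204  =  -5969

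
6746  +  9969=16715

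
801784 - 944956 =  - 143172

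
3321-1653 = 1668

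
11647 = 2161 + 9486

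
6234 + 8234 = 14468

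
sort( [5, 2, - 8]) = [ - 8, 2  ,  5 ] 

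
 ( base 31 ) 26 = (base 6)152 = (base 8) 104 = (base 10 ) 68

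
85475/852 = 100+275/852 = 100.32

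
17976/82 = 8988/41= 219.22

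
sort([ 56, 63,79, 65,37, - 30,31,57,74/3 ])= [-30, 74/3 , 31 , 37,56,  57,  63,65,79 ]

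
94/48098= 47/24049 = 0.00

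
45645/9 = 15215/3 =5071.67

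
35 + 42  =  77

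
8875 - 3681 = 5194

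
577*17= 9809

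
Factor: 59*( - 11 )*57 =- 3^1*11^1 * 19^1*59^1 = - 36993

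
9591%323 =224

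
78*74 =5772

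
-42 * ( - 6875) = 288750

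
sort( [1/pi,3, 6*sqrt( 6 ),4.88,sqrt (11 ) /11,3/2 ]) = [ sqrt(  11) /11, 1/pi, 3/2, 3,4.88,  6*sqrt(6)]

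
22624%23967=22624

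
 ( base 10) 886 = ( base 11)736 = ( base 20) 246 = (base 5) 12021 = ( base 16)376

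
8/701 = 8/701 = 0.01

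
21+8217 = 8238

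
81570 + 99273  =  180843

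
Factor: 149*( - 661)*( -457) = 149^1 * 457^1*661^1 = 45009473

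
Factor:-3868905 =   -  3^1*5^1*37^1*6971^1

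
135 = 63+72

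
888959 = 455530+433429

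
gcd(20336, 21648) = 656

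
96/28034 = 48/14017 = 0.00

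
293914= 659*446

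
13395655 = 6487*2065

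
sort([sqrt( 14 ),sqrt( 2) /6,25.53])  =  [sqrt ( 2)/6, sqrt( 14), 25.53]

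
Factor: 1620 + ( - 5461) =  - 23^1*167^1  =  - 3841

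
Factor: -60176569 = - 97^1*620377^1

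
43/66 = 43/66 = 0.65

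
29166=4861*6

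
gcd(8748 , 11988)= 324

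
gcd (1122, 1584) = 66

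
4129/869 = 4+ 653/869 = 4.75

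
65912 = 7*9416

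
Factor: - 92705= - 5^1*18541^1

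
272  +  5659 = 5931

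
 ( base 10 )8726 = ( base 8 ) 21026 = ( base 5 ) 234401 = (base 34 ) 7im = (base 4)2020112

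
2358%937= 484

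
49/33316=49/33316 = 0.00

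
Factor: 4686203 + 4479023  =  9165226  =  2^1*7^1*677^1*967^1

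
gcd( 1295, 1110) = 185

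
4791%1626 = 1539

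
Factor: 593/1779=3^( - 1) = 1/3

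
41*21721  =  890561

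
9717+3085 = 12802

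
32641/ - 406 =- 4663/58 = - 80.40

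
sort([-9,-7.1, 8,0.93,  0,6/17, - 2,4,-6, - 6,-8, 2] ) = [ - 9, - 8,  -  7.1,-6,-6,-2,0,6/17, 0.93, 2,4,8]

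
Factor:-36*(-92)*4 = 2^6*3^2*23^1 = 13248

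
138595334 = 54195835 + 84399499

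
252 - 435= - 183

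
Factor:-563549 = -7^3 * 31^1*53^1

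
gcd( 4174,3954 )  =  2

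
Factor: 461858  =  2^1 * 230929^1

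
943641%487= 322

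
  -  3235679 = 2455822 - 5691501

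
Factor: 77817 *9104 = 708445968 = 2^4*3^1*569^1*25939^1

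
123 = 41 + 82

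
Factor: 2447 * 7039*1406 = 2^1*19^1*37^1*2447^1*  7039^1  =  24217552798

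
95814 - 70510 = 25304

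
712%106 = 76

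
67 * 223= 14941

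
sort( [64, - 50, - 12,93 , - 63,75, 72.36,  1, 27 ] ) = [ - 63, - 50, - 12, 1,27, 64,72.36 , 75,93]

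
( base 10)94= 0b1011110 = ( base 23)42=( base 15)64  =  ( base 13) 73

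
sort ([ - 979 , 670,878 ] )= [-979,670,878]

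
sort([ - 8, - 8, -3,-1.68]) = [ - 8, - 8 , - 3  , - 1.68]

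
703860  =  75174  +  628686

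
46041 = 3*15347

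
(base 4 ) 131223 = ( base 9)2540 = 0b11101101011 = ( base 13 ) b31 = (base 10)1899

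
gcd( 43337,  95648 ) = 7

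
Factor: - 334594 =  - 2^1*13^1*17^1*757^1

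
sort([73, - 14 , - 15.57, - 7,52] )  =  [ - 15.57, - 14, - 7,52, 73 ]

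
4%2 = 0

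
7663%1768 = 591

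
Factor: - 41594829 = -3^1*163^1*85061^1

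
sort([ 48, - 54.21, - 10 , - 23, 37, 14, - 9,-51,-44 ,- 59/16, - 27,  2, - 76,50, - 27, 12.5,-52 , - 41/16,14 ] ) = [ - 76,-54.21,- 52,-51, - 44,-27,  -  27 , - 23 , - 10,-9, - 59/16, - 41/16,2,12.5, 14,14, 37, 48,50 ] 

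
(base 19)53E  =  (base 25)301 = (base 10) 1876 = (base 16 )754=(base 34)1l6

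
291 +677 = 968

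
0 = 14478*0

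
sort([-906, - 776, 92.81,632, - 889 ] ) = [ - 906, - 889 ,  -  776, 92.81, 632 ]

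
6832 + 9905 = 16737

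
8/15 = 8/15 = 0.53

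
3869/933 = 4 +137/933 = 4.15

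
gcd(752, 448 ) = 16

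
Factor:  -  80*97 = -7760 = - 2^4*5^1*97^1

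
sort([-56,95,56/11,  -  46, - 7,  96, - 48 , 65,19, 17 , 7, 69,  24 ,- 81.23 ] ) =[  -  81.23 ,- 56, - 48, - 46, - 7, 56/11, 7,17,19, 24,65,69,95,96] 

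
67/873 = 67/873=0.08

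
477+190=667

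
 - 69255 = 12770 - 82025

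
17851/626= 17851/626= 28.52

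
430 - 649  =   - 219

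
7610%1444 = 390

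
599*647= 387553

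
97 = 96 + 1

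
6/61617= 2/20539 = 0.00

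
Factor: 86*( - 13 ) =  -1118 = -  2^1*13^1*43^1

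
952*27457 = 26139064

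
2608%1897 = 711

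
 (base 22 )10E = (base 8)762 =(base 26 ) J4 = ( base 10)498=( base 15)233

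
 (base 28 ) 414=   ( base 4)301200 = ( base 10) 3168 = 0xc60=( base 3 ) 11100100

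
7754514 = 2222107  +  5532407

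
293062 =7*41866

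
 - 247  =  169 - 416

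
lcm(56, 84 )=168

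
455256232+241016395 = 696272627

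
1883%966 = 917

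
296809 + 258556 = 555365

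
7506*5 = 37530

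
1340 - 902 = 438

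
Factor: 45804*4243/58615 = 2^2*3^1 * 5^(-1)*11^1*19^(-1)*347^1*617^(-1 )*4243^1 = 194346372/58615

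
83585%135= 20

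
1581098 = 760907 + 820191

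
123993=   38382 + 85611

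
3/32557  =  3/32557 =0.00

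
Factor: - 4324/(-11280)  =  23/60=   2^( - 2)*3^( - 1 )*5^( - 1 )*23^1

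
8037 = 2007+6030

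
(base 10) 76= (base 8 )114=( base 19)40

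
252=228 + 24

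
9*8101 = 72909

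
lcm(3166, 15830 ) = 15830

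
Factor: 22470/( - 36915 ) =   -  14/23 = -2^1*7^1 * 23^( - 1) 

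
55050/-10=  - 5505/1 = - 5505.00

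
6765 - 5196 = 1569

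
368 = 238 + 130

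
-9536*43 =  - 410048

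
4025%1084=773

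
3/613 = 3/613 = 0.00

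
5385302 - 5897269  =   - 511967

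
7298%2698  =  1902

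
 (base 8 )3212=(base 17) 5d8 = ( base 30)1PO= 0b11010001010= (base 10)1674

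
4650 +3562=8212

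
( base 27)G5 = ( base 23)J0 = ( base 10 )437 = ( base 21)kh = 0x1B5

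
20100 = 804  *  25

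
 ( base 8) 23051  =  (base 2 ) 10011000101001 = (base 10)9769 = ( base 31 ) a54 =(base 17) 1GDB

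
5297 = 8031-2734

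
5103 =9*567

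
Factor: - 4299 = -3^1*1433^1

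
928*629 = 583712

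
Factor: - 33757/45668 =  - 2^( - 2)*7^( - 2)*233^ ( - 1)*33757^1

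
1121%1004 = 117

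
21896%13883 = 8013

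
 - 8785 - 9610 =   -  18395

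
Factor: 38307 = 3^1*113^2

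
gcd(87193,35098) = 23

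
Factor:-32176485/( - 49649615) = 3^2*11^1*241^(-1)* 41203^ (-1 ) *65003^1 = 6435297/9929923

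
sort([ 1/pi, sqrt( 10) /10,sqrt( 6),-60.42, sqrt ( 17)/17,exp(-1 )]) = [-60.42,sqrt( 17) /17, sqrt( 10) /10,1/pi,exp(  -  1),  sqrt (6)] 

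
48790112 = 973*50144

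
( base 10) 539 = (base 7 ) 1400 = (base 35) fe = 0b1000011011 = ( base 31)hc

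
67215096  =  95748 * 702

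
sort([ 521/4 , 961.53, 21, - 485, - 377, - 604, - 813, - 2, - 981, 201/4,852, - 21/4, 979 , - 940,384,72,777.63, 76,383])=[ - 981, - 940, - 813, - 604, -485, - 377, - 21/4 , - 2,21,201/4,72,76, 521/4, 383,384, 777.63,852, 961.53, 979 ] 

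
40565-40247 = 318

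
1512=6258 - 4746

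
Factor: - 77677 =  - 173^1*449^1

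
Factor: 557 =557^1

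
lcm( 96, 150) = 2400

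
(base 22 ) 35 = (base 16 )47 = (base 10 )71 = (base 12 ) 5B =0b1000111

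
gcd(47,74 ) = 1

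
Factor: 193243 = 193243^1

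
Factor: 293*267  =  78231  =  3^1*89^1*293^1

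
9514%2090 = 1154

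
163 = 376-213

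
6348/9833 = 6348/9833 = 0.65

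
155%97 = 58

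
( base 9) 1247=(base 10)934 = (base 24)1em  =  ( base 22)1KA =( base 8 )1646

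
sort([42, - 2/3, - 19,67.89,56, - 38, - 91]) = [  -  91, - 38, - 19, - 2/3, 42,56, 67.89]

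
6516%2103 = 207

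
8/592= 1/74 =0.01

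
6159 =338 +5821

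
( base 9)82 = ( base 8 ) 112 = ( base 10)74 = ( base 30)2E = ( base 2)1001010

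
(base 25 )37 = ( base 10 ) 82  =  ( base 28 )2q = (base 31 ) 2k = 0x52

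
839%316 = 207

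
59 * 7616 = 449344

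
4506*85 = 383010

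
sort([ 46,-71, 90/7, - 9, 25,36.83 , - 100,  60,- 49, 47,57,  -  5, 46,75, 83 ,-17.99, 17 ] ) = [ - 100,  -  71, - 49, -17.99, - 9, - 5, 90/7, 17, 25,36.83,46,46, 47,57, 60  ,  75,83]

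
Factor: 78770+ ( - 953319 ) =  - 13^1 * 67273^1 =- 874549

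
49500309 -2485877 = 47014432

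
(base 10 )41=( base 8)51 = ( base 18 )25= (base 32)19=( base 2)101001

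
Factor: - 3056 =-2^4*191^1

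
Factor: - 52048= - 2^4*3253^1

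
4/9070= 2/4535= 0.00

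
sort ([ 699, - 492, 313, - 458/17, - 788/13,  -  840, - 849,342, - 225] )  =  [ - 849,-840,  -  492, -225,-788/13, - 458/17,313, 342,699] 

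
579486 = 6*96581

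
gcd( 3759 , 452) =1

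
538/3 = 538/3 = 179.33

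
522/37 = 14+4/37 =14.11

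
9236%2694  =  1154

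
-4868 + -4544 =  - 9412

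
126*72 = 9072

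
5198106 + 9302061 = 14500167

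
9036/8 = 1129 + 1/2=   1129.50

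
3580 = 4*895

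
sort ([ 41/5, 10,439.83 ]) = [ 41/5,10, 439.83]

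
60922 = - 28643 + 89565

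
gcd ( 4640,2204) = 116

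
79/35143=79/35143 = 0.00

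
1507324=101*14924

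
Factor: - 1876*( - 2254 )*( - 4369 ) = -2^3*7^3*17^1*23^1*67^1*257^1 = - 18474333976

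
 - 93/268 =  -93/268 = - 0.35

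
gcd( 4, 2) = 2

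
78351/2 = 78351/2=39175.50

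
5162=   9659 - 4497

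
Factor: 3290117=3290117^1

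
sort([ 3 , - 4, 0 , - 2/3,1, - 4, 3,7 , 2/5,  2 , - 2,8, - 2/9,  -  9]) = [-9 ,-4, - 4, - 2, - 2/3,-2/9 , 0,2/5, 1,2 , 3,3, 7, 8] 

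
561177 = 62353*9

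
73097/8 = 9137+1/8 = 9137.12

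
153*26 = 3978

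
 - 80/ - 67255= 16/13451 = 0.00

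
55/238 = 55/238=0.23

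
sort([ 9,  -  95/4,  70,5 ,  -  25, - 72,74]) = [ - 72, - 25,-95/4 , 5,9,  70, 74 ] 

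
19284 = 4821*4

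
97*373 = 36181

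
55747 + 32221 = 87968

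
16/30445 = 16/30445 = 0.00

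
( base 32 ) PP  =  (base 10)825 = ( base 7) 2256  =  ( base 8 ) 1471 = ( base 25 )180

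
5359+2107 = 7466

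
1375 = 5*275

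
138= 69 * 2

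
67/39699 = 67/39699=0.00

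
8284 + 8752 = 17036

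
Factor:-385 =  - 5^1*7^1 * 11^1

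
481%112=33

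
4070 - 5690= - 1620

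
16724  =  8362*2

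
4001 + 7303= 11304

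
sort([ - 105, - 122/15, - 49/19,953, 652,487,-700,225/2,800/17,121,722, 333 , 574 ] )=[ - 700, - 105, - 122/15, - 49/19, 800/17,225/2, 121,333,487, 574,652,  722,953 ] 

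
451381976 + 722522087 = 1173904063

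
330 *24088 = 7949040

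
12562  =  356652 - 344090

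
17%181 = 17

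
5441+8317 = 13758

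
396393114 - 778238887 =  - 381845773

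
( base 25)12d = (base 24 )14g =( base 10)688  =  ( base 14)372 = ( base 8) 1260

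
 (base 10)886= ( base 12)61a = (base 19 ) 28c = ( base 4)31312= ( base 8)1566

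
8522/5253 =1 + 3269/5253 = 1.62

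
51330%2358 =1812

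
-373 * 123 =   -  45879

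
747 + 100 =847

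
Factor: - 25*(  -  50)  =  2^1 * 5^4 = 1250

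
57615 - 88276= - 30661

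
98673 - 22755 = 75918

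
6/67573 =6/67573 = 0.00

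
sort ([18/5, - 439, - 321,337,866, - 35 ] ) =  [ - 439, - 321  , - 35,18/5,337,866 ] 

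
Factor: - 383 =-383^1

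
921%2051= 921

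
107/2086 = 107/2086= 0.05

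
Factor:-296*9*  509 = - 2^3 * 3^2*37^1 * 509^1 = - 1355976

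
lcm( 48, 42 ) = 336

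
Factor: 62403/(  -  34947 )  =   -3^( - 1)*31^1 * 61^1*353^( - 1 ) =- 1891/1059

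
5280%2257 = 766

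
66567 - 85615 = -19048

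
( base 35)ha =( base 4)21131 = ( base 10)605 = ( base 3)211102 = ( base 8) 1135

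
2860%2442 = 418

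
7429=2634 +4795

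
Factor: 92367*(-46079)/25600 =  -4256178993/25600 = -2^ (  -  10 )* 3^3 * 5^( - 2)*11^2*59^1*71^1*311^1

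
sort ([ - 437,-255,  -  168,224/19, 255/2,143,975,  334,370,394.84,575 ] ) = [-437, - 255,-168, 224/19,255/2,143,334, 370,394.84,575,975]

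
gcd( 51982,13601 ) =7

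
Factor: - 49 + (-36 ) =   -  85 = -5^1*17^1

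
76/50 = 1 + 13/25 = 1.52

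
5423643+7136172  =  12559815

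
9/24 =3/8 = 0.38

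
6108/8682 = 1018/1447 =0.70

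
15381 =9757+5624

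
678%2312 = 678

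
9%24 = 9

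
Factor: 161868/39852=3^ ( -4)*7^1* 47^1 = 329/81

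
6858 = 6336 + 522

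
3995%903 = 383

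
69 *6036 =416484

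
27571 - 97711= - 70140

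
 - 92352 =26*( - 3552)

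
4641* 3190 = 14804790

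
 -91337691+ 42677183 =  - 48660508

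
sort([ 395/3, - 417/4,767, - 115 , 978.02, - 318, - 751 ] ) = [ - 751, - 318, - 115, - 417/4, 395/3,  767,978.02 ]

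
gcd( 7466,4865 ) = 1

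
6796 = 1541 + 5255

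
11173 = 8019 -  - 3154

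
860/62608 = 5/364 = 0.01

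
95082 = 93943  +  1139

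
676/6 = 338/3 = 112.67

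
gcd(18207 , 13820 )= 1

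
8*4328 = 34624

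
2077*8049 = 16717773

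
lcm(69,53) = 3657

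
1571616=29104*54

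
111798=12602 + 99196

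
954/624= 159/104  =  1.53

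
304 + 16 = 320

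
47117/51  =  923 + 44/51=923.86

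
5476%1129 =960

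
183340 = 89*2060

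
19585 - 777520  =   - 757935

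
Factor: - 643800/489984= -925/704  =  -2^( - 6)*5^2*11^ ( - 1)*37^1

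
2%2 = 0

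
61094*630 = 38489220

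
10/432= 5/216 = 0.02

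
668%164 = 12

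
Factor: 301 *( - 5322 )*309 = -2^1*3^2*7^1*43^1*103^1*887^1 = - 494993898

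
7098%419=394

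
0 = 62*0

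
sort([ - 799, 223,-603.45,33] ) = [  -  799, - 603.45,33, 223] 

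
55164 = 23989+31175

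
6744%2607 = 1530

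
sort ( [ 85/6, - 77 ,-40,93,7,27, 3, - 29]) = [- 77, - 40, - 29, 3, 7 , 85/6,27, 93 ]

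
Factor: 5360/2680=2 =2^1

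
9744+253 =9997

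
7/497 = 1/71 = 0.01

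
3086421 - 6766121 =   -  3679700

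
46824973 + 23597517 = 70422490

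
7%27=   7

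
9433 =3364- - 6069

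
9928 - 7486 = 2442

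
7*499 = 3493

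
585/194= 585/194 = 3.02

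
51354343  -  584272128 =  - 532917785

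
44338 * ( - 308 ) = - 13656104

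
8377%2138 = 1963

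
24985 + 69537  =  94522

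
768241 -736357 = 31884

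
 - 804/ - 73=804/73  =  11.01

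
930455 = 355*2621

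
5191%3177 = 2014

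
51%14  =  9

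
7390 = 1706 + 5684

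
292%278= 14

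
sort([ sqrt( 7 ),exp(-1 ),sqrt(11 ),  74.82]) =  [ exp( - 1 ),sqrt( 7 ), sqrt(11),74.82]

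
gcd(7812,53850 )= 6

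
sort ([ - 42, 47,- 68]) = [-68 , - 42,47 ]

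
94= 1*94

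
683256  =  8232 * 83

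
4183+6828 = 11011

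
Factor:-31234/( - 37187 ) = 2^1*7^1*23^1*41^(-1)*97^1*907^( - 1)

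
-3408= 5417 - 8825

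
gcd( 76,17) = 1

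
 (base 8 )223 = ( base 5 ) 1042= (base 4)2103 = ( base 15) 9C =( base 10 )147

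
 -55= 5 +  - 60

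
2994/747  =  4 + 2/249 = 4.01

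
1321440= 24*55060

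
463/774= 463/774 = 0.60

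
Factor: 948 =2^2*3^1*79^1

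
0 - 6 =-6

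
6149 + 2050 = 8199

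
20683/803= 20683/803 = 25.76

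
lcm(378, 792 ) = 16632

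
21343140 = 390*54726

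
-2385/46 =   -  52+7/46 = -51.85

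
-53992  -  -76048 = 22056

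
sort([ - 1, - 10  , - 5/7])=[ - 10, - 1, - 5/7 ] 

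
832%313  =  206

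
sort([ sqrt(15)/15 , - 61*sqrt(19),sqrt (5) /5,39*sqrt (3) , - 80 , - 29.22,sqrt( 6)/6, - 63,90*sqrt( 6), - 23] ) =[ - 61*sqrt( 19 ), - 80, - 63,-29.22, - 23,sqrt( 15)/15,sqrt( 6)/6,sqrt( 5 )/5,  39*sqrt(3 ), 90*sqrt( 6) ] 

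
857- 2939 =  - 2082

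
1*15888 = 15888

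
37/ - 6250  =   - 37/6250 = -0.01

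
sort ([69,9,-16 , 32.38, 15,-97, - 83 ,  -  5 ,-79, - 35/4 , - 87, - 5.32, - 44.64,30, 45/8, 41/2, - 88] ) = [ - 97,-88, - 87, - 83 , - 79,-44.64, - 16, - 35/4, - 5.32, - 5,45/8, 9, 15,41/2, 30,32.38, 69 ] 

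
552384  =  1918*288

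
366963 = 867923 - 500960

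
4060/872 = 4  +  143/218 = 4.66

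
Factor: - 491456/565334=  - 2^5*11^( - 1)*1097^1*3671^( - 1) = - 35104/40381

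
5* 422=2110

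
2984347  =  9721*307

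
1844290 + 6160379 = 8004669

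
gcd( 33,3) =3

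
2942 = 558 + 2384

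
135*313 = 42255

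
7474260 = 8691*860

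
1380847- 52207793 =  -  50826946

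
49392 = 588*84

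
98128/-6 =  - 49064/3 = - 16354.67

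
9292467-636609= 8655858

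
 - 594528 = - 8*74316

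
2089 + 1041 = 3130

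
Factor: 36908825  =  5^2*547^1*2699^1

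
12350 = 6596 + 5754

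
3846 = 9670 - 5824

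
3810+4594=8404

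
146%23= 8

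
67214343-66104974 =1109369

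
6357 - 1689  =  4668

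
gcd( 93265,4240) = 5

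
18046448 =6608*2731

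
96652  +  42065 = 138717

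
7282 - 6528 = 754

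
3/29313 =1/9771 = 0.00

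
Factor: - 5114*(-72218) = 369322852= 2^2 * 2557^1*36109^1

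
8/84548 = 2/21137 = 0.00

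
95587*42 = 4014654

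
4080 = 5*816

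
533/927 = 533/927= 0.57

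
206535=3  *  68845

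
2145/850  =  2 + 89/170 = 2.52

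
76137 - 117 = 76020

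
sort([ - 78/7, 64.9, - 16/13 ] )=[ - 78/7,- 16/13 , 64.9]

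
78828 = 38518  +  40310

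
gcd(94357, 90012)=1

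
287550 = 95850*3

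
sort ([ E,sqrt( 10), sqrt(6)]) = [ sqrt(6), E,sqrt( 10)] 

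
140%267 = 140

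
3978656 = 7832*508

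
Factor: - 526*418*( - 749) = 164681132 = 2^2*7^1 * 11^1*19^1*107^1*263^1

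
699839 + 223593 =923432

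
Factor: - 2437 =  - 2437^1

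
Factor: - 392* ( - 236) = 92512= 2^5 * 7^2* 59^1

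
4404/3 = 1468=1468.00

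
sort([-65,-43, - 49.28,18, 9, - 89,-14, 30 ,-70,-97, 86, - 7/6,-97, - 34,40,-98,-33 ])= [ - 98, - 97, - 97, - 89, - 70,-65,  -  49.28, - 43, - 34, - 33, - 14 , - 7/6, 9, 18, 30, 40,86]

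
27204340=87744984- 60540644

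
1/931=1/931  =  0.00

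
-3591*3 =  - 10773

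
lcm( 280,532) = 5320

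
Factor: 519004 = 2^2 *19^1*  6829^1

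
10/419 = 10/419 = 0.02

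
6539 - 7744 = -1205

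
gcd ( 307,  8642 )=1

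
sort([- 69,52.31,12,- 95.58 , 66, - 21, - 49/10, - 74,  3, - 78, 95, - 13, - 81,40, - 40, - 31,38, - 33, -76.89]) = [ - 95.58, - 81, - 78, - 76.89, - 74, - 69 , - 40, - 33, - 31  , - 21, - 13, - 49/10,3, 12,38,40,52.31,66,  95 ]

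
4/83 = 4/83=0.05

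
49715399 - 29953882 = 19761517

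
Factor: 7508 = 2^2 * 1877^1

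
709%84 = 37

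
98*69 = 6762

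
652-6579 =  - 5927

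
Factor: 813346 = 2^1 * 406673^1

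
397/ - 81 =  - 5 + 8/81 = - 4.90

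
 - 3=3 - 6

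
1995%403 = 383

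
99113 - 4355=94758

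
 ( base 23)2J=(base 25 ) 2f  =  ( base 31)23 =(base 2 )1000001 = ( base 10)65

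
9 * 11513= 103617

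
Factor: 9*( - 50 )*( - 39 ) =17550 = 2^1 * 3^3*5^2*13^1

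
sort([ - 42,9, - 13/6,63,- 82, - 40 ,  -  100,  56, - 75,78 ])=[ - 100, - 82 , - 75, - 42, - 40, - 13/6 , 9,56, 63, 78]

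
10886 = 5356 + 5530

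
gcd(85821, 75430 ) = 1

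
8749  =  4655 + 4094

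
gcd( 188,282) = 94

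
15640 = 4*3910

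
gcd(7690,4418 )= 2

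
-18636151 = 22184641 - 40820792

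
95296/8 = 11912 = 11912.00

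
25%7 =4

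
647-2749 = - 2102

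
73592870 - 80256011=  - 6663141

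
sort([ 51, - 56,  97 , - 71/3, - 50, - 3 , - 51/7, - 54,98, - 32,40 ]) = [ -56, -54,  -  50 ,  -  32, -71/3,  -  51/7, -3, 40, 51 , 97,98]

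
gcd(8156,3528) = 4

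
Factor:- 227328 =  - 2^11* 3^1*37^1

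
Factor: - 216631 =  - 17^1*12743^1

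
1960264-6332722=-4372458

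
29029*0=0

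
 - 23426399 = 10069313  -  33495712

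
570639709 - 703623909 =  - 132984200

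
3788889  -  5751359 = - 1962470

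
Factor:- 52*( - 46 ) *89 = 212888  =  2^3*13^1*23^1*89^1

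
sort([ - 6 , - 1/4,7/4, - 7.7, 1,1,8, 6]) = [ - 7.7, - 6 , - 1/4,1,1,  7/4,6, 8 ] 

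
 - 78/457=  - 78/457 = -0.17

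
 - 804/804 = -1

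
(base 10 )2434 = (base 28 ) 32q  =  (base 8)4602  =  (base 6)15134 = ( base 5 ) 34214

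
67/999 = 67/999 = 0.07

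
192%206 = 192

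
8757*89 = 779373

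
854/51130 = 427/25565 = 0.02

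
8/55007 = 8/55007 = 0.00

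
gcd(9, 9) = 9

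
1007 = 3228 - 2221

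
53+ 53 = 106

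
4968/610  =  2484/305 =8.14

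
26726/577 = 26726/577 = 46.32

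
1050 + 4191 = 5241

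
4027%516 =415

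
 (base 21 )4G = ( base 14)72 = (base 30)3A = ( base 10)100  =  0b1100100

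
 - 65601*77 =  - 5051277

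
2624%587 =276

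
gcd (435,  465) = 15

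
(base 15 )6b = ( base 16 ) 65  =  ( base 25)41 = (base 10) 101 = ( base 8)145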